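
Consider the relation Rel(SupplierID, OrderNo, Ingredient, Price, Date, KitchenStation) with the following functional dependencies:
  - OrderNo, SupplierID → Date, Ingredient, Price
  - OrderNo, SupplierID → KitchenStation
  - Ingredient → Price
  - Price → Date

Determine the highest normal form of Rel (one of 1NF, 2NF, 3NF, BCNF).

2NF

Candidate key: {OrderNo, SupplierID}. Prime attributes: {OrderNo, SupplierID}.
Ingredient → Price: {Ingredient}⁺ = {Date, Ingredient, Price}, which is not all of the attributes, so the left side is not a superkey — BCNF is violated.
Ingredient → Price determines the non-prime attribute {Price} from a non-superkey — 3NF is violated.
No proper subset of a key has a non-prime attribute in its closure, so there is no partial dependency; 2NF holds.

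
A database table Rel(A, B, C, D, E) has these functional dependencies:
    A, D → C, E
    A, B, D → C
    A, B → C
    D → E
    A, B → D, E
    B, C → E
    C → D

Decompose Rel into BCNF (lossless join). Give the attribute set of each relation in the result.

Candidate key of the original relation: {A, B}.
In {A, B, C, D, E}, {A, D} is not a superkey ({A, D}⁺ restricted to this set is {A, C, D, E}), so split on A, D → C, E into {A, C, D, E} and {A, B, D}.
In {A, C, D, E}, {D} is not a superkey ({D}⁺ restricted to this set is {D, E}), so split on D → E into {D, E} and {A, C, D}.
{D, E}: every determinant is a superkey — BCNF.
In {A, C, D}, {C} is not a superkey ({C}⁺ restricted to this set is {C, D}), so split on C → D into {C, D} and {A, C}.
{C, D}: every determinant is a superkey — BCNF.
{A, C}: every determinant is a superkey — BCNF.
{A, B, D}: every determinant is a superkey — BCNF.

{A, B, D}; {A, C}; {C, D}; {D, E}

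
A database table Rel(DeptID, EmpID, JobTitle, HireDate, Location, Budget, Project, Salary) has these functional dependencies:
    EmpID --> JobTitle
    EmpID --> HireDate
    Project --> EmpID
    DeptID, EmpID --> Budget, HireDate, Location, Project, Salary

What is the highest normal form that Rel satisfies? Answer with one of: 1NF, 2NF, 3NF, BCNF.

Candidate keys: {DeptID, EmpID}, {DeptID, Project}. Prime attributes: {DeptID, EmpID, Project}.
For EmpID --> JobTitle we have {EmpID}⁺ = {EmpID, HireDate, JobTitle}; {EmpID} is not a superkey, so BCNF fails.
EmpID --> JobTitle has non-prime {JobTitle} on the right and a non-superkey on the left, so 3NF fails.
{EmpID} is a proper subset of the key {DeptID, EmpID}, and {EmpID}⁺ contains the non-prime attributes {HireDate, JobTitle} — a partial dependency, so 2NF is violated.

1NF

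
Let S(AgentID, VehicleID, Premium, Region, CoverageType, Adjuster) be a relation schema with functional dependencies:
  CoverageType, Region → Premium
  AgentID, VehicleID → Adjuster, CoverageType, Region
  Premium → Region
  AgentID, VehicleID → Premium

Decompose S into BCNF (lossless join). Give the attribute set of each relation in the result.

Candidate key of the original relation: {AgentID, VehicleID}.
Within {Adjuster, AgentID, CoverageType, Premium, Region, VehicleID}: {CoverageType, Region}⁺ ∩ {Adjuster, AgentID, CoverageType, Premium, Region, VehicleID} = {CoverageType, Premium, Region}, not the whole set, so CoverageType, Region → Premium violates BCNF; decompose into {CoverageType, Premium, Region} and {Adjuster, AgentID, CoverageType, Region, VehicleID}.
Within {CoverageType, Premium, Region}: {Premium}⁺ ∩ {CoverageType, Premium, Region} = {Premium, Region}, not the whole set, so Premium → Region violates BCNF; decompose into {Premium, Region} and {CoverageType, Premium}.
{Premium, Region}: every determinant is a superkey — BCNF.
{CoverageType, Premium}: every determinant is a superkey — BCNF.
{Adjuster, AgentID, CoverageType, Region, VehicleID}: every determinant is a superkey — BCNF.

{Adjuster, AgentID, CoverageType, Region, VehicleID}; {CoverageType, Premium}; {Premium, Region}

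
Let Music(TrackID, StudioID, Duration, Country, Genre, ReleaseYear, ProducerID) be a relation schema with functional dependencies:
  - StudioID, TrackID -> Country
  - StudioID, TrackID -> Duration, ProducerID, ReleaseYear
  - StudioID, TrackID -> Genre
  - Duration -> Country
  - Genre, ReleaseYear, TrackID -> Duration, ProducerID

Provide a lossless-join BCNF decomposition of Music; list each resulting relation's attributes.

{Country, Duration}; {Duration, Genre, ProducerID, ReleaseYear, TrackID}; {Genre, ReleaseYear, StudioID, TrackID}

Candidate key of the original relation: {StudioID, TrackID}.
{Country, Duration, Genre, ProducerID, ReleaseYear, StudioID, TrackID}: {Duration} determines {Country, Duration} here but is not a superkey — split on Duration -> Country, giving {Country, Duration} and {Duration, Genre, ProducerID, ReleaseYear, StudioID, TrackID}.
{Country, Duration} has no BCNF violation.
{Duration, Genre, ProducerID, ReleaseYear, StudioID, TrackID}: {Genre, ReleaseYear, TrackID} determines {Duration, Genre, ProducerID, ReleaseYear, TrackID} here but is not a superkey — split on Genre, ReleaseYear, TrackID -> Duration, ProducerID, giving {Duration, Genre, ProducerID, ReleaseYear, TrackID} and {Genre, ReleaseYear, StudioID, TrackID}.
{Duration, Genre, ProducerID, ReleaseYear, TrackID} has no BCNF violation.
{Genre, ReleaseYear, StudioID, TrackID} has no BCNF violation.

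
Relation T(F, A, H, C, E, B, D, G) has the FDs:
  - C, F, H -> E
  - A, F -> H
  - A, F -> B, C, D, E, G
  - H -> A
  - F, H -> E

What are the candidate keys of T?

{A, F}, {F, H}

No FD produces {F}, so it must be in every candidate key.
{A, F}⁺ = {A, B, C, D, E, F, G, H} — all of the relation — so {A, F} is a candidate key.
{F, H}⁺ = {A, B, C, D, E, F, G, H} — all of the relation — so {F, H} is a candidate key.
No proper subset of any of these is a key, and no other minimal superkey exists.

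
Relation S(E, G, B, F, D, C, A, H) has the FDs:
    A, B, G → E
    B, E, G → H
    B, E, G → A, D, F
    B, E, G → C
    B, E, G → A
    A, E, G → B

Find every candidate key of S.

{G} never appears on the right of any FD, so every key must include it.
Closure of {A, B, G} is {A, B, C, D, E, F, G, H}, the whole schema; {A, B, G} is a candidate key.
Closure of {A, E, G} is {A, B, C, D, E, F, G, H}, the whole schema; {A, E, G} is a candidate key.
Closure of {B, E, G} is {A, B, C, D, E, F, G, H}, the whole schema; {B, E, G} is a candidate key.
No proper subset of any of these is a key, and no other minimal superkey exists.

{A, B, G}, {A, E, G}, {B, E, G}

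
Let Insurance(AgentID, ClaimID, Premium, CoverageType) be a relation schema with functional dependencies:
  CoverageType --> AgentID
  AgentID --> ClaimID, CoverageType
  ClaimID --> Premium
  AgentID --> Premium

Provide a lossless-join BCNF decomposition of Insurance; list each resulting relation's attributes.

Candidate keys of the original relation: {AgentID}, {CoverageType}.
Within {AgentID, ClaimID, CoverageType, Premium}: {ClaimID}⁺ ∩ {AgentID, ClaimID, CoverageType, Premium} = {ClaimID, Premium}, not the whole set, so ClaimID --> Premium violates BCNF; decompose into {ClaimID, Premium} and {AgentID, ClaimID, CoverageType}.
{ClaimID, Premium} is in BCNF.
{AgentID, ClaimID, CoverageType} is in BCNF.

{AgentID, ClaimID, CoverageType}; {ClaimID, Premium}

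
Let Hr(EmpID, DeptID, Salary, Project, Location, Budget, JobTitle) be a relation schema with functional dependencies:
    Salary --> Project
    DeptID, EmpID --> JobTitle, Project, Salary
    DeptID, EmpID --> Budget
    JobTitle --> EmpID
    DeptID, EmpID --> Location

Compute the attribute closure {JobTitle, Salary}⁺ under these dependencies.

{EmpID, JobTitle, Project, Salary}

Start with {JobTitle, Salary}.
Salary --> Project applies; add {Project} → now {JobTitle, Project, Salary}.
JobTitle --> EmpID applies; add {EmpID} → now {EmpID, JobTitle, Project, Salary}.
No further FD applies.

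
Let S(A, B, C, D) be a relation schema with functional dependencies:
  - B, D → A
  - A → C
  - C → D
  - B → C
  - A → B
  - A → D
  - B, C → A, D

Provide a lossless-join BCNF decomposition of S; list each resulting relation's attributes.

{A, B, C}; {C, D}

Candidate keys of the original relation: {A}, {B}.
Within {A, B, C, D}: {C}⁺ ∩ {A, B, C, D} = {C, D}, not the whole set, so C → D violates BCNF; decompose into {C, D} and {A, B, C}.
{C, D}: every determinant is a superkey — BCNF.
{A, B, C}: every determinant is a superkey — BCNF.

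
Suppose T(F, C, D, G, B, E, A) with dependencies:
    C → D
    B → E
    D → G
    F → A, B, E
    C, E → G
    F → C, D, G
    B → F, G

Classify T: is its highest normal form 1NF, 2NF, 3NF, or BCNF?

2NF

Candidate keys: {B}, {F}. Prime attributes: {B, F}.
C → D: {C}⁺ = {C, D, G}, which is not all of the attributes, so the left side is not a superkey — BCNF is violated.
Because {D} is non-prime and the left side of C → D is not a superkey, the relation is not in 3NF.
All keys have size 1, which rules out partial dependencies — 2NF is satisfied.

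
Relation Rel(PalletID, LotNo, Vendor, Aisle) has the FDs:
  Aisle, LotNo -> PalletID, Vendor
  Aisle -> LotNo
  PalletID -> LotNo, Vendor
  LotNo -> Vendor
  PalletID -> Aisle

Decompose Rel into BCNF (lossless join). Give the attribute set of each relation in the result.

Candidate keys of the original relation: {Aisle}, {PalletID}.
{Aisle, LotNo, PalletID, Vendor}: {LotNo} determines {LotNo, Vendor} here but is not a superkey — split on LotNo -> Vendor, giving {LotNo, Vendor} and {Aisle, LotNo, PalletID}.
{LotNo, Vendor} has no BCNF violation.
{Aisle, LotNo, PalletID} has no BCNF violation.

{Aisle, LotNo, PalletID}; {LotNo, Vendor}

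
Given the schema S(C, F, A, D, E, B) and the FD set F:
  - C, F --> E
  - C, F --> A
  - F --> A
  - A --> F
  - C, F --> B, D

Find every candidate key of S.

Attributes never on any right-hand side: {C} — every candidate key must contain it.
{A, C} is a candidate key since {A, C}⁺ = {A, B, C, D, E, F} covers every attribute.
{C, F} is a candidate key since {C, F}⁺ = {A, B, C, D, E, F} covers every attribute.
These are minimal and exhaustive — every other superkey contains one of them.

{A, C}, {C, F}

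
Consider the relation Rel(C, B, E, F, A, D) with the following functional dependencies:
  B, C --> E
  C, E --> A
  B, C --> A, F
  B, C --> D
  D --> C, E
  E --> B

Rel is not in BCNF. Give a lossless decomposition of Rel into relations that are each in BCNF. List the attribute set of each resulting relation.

Candidate keys of the original relation: {B, C}, {C, E}, {D}.
Within {A, B, C, D, E, F}: {E}⁺ ∩ {A, B, C, D, E, F} = {B, E}, not the whole set, so E --> B violates BCNF; decompose into {B, E} and {A, C, D, E, F}.
{B, E}: every determinant is a superkey — BCNF.
{A, C, D, E, F}: every determinant is a superkey — BCNF.

{A, C, D, E, F}; {B, E}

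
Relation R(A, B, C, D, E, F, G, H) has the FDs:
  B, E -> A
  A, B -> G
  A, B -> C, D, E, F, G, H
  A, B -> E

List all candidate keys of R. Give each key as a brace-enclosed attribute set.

{A, B}, {B, E}

No FD produces {B}, so it must be in every candidate key.
Closure of {A, B} is {A, B, C, D, E, F, G, H}, the whole schema; {A, B} is a candidate key.
Closure of {B, E} is {A, B, C, D, E, F, G, H}, the whole schema; {B, E} is a candidate key.
These are minimal and exhaustive — every other superkey contains one of them.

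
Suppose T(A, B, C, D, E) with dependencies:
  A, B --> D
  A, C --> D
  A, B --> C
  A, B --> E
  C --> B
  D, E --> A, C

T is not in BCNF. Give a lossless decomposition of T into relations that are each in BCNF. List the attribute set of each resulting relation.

Candidate keys of the original relation: {A, B}, {A, C}, {D, E}.
{A, B, C, D, E}: {C} determines {B, C} here but is not a superkey — split on C --> B, giving {B, C} and {A, C, D, E}.
{B, C}: every determinant is a superkey — BCNF.
{A, C, D, E}: every determinant is a superkey — BCNF.

{A, C, D, E}; {B, C}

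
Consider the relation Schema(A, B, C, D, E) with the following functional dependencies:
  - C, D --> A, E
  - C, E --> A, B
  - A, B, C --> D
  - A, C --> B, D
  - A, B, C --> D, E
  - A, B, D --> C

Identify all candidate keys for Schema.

{A, B, D}, {A, C}, {C, D}, {C, E}

{A, C}⁺ = {A, B, C, D, E} — all of the relation — so {A, C} is a candidate key.
{C, D}⁺ = {A, B, C, D, E} — all of the relation — so {C, D} is a candidate key.
{C, E}⁺ = {A, B, C, D, E} — all of the relation — so {C, E} is a candidate key.
{A, B, D}⁺ = {A, B, C, D, E} — all of the relation — so {A, B, D} is a candidate key.
These are minimal and exhaustive — every other superkey contains one of them.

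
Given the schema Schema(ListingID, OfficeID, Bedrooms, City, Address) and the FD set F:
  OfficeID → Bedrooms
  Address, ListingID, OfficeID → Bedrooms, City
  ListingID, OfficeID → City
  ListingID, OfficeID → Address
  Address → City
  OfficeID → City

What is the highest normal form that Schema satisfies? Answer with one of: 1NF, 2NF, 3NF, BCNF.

Candidate key: {ListingID, OfficeID}. Prime attributes: {ListingID, OfficeID}.
OfficeID → Bedrooms breaks BCNF: {OfficeID}⁺ = {Bedrooms, City, OfficeID}, so {OfficeID} is not a superkey.
OfficeID → Bedrooms has non-prime {Bedrooms} on the right and a non-superkey on the left, so 3NF fails.
{OfficeID} is a proper subset of the key {ListingID, OfficeID}, and {OfficeID}⁺ contains the non-prime attributes {Bedrooms, City} — a partial dependency, so 2NF is violated.

1NF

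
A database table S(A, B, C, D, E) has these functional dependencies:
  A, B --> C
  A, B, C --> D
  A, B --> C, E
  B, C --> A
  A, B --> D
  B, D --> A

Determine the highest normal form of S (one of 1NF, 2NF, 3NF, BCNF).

BCNF

Candidate keys: {A, B}, {B, C}, {B, D}. Prime attributes: {A, B, C, D}.
Each dependency's left side is a superkey — BCNF holds.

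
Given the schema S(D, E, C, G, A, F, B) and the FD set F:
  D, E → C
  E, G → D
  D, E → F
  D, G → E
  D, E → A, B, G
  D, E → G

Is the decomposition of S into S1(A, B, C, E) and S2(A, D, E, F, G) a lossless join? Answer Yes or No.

S1 ∩ S2 = {A, E}; its closure under F is {A, E}.
The closure covers neither S1 nor S2 entirely; the join is not lossless.

No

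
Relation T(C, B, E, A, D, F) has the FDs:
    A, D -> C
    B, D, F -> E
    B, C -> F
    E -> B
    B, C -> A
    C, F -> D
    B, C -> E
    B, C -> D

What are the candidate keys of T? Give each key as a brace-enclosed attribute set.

{A, B, D}, {A, D, E}, {B, C}, {C, E}

Closure of {B, C} is {A, B, C, D, E, F}, the whole schema; {B, C} is a candidate key.
Closure of {C, E} is {A, B, C, D, E, F}, the whole schema; {C, E} is a candidate key.
Closure of {A, B, D} is {A, B, C, D, E, F}, the whole schema; {A, B, D} is a candidate key.
Closure of {A, D, E} is {A, B, C, D, E, F}, the whole schema; {A, D, E} is a candidate key.
No proper subset of any of these is a key, and no other minimal superkey exists.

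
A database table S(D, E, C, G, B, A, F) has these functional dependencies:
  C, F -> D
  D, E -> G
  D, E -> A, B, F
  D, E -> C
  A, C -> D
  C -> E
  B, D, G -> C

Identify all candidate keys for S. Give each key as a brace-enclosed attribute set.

{A, C}, {B, D, G}, {C, D}, {C, F}, {D, E}

{A, C}⁺ = {A, B, C, D, E, F, G}, which is every attribute, so {A, C} is a candidate key.
{C, D}⁺ = {A, B, C, D, E, F, G}, which is every attribute, so {C, D} is a candidate key.
{C, F}⁺ = {A, B, C, D, E, F, G}, which is every attribute, so {C, F} is a candidate key.
{D, E}⁺ = {A, B, C, D, E, F, G}, which is every attribute, so {D, E} is a candidate key.
{B, D, G}⁺ = {A, B, C, D, E, F, G}, which is every attribute, so {B, D, G} is a candidate key.
These are minimal and exhaustive — every other superkey contains one of them.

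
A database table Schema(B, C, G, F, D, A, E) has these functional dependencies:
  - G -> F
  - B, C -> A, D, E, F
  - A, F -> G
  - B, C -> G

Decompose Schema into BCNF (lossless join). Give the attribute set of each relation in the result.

{A, B, C, D, E, G}; {F, G}

Candidate key of the original relation: {B, C}.
{A, B, C, D, E, F, G}: {G} determines {F, G} here but is not a superkey — split on G -> F, giving {F, G} and {A, B, C, D, E, G}.
{F, G} has no BCNF violation.
{A, B, C, D, E, G} has no BCNF violation.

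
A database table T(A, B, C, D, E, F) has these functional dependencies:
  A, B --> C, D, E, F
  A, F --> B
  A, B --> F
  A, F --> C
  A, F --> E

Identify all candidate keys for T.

{A} never appears on the right of any FD, so every key must include it.
{A, B}⁺ = {A, B, C, D, E, F}, which is every attribute, so {A, B} is a candidate key.
{A, F}⁺ = {A, B, C, D, E, F}, which is every attribute, so {A, F} is a candidate key.
These are minimal and exhaustive — every other superkey contains one of them.

{A, B}, {A, F}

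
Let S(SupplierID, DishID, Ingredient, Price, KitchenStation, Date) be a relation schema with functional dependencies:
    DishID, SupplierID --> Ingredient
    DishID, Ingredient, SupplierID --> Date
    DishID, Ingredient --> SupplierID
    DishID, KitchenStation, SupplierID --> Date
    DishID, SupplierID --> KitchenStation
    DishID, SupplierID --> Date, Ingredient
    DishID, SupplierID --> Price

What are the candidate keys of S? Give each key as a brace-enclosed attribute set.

{DishID, Ingredient}, {DishID, SupplierID}

No FD produces {DishID}, so it must be in every candidate key.
{DishID, Ingredient} is a candidate key since {DishID, Ingredient}⁺ = {Date, DishID, Ingredient, KitchenStation, Price, SupplierID} covers every attribute.
{DishID, SupplierID} is a candidate key since {DishID, SupplierID}⁺ = {Date, DishID, Ingredient, KitchenStation, Price, SupplierID} covers every attribute.
No proper subset of any of these is a key, and no other minimal superkey exists.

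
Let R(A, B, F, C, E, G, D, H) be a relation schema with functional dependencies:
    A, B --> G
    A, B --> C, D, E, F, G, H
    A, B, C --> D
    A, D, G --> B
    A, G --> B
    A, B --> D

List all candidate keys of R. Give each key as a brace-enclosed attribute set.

{A, B}, {A, G}

Attributes never on any right-hand side: {A} — every candidate key must contain it.
Closure of {A, B} is {A, B, C, D, E, F, G, H}, the whole schema; {A, B} is a candidate key.
Closure of {A, G} is {A, B, C, D, E, F, G, H}, the whole schema; {A, G} is a candidate key.
No proper subset of any of these is a key, and no other minimal superkey exists.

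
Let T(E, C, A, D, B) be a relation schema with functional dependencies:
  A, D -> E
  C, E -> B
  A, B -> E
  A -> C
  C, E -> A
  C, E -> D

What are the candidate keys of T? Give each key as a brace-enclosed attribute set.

{A, B}⁺ = {A, B, C, D, E}, which is every attribute, so {A, B} is a candidate key.
{A, D}⁺ = {A, B, C, D, E}, which is every attribute, so {A, D} is a candidate key.
{A, E}⁺ = {A, B, C, D, E}, which is every attribute, so {A, E} is a candidate key.
{C, E}⁺ = {A, B, C, D, E}, which is every attribute, so {C, E} is a candidate key.
No proper subset of any of these is a key, and no other minimal superkey exists.

{A, B}, {A, D}, {A, E}, {C, E}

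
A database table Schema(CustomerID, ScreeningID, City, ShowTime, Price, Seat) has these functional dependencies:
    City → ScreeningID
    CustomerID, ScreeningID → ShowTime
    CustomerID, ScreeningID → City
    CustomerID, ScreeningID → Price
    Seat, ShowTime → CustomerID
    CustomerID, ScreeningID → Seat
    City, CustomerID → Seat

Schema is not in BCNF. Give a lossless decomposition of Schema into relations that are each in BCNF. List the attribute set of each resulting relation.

Candidate keys of the original relation: {City, CustomerID}, {City, Seat, ShowTime}, {CustomerID, ScreeningID}, {ScreeningID, Seat, ShowTime}.
Within {City, CustomerID, Price, ScreeningID, Seat, ShowTime}: {City}⁺ ∩ {City, CustomerID, Price, ScreeningID, Seat, ShowTime} = {City, ScreeningID}, not the whole set, so City → ScreeningID violates BCNF; decompose into {City, ScreeningID} and {City, CustomerID, Price, Seat, ShowTime}.
{City, ScreeningID}: every determinant is a superkey — BCNF.
Within {City, CustomerID, Price, Seat, ShowTime}: {Seat, ShowTime}⁺ ∩ {City, CustomerID, Price, Seat, ShowTime} = {CustomerID, Seat, ShowTime}, not the whole set, so Seat, ShowTime → CustomerID violates BCNF; decompose into {CustomerID, Seat, ShowTime} and {City, Price, Seat, ShowTime}.
{CustomerID, Seat, ShowTime}: every determinant is a superkey — BCNF.
{City, Price, Seat, ShowTime}: every determinant is a superkey — BCNF.

{City, Price, Seat, ShowTime}; {City, ScreeningID}; {CustomerID, Seat, ShowTime}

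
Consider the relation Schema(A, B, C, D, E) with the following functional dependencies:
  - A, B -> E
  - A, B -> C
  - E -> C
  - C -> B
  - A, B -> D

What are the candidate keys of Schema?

{A} never appears on the right of any FD, so every key must include it.
{A, B}⁺ = {A, B, C, D, E}, which is every attribute, so {A, B} is a candidate key.
{A, C}⁺ = {A, B, C, D, E}, which is every attribute, so {A, C} is a candidate key.
{A, E}⁺ = {A, B, C, D, E}, which is every attribute, so {A, E} is a candidate key.
Any other superkey properly contains one of these, so there are no further candidate keys.

{A, B}, {A, C}, {A, E}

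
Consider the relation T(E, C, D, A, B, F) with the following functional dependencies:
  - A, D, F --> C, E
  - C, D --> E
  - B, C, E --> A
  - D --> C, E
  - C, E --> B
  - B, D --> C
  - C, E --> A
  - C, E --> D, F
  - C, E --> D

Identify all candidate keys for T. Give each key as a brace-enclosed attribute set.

Closure of {D} is {A, B, C, D, E, F}, the whole schema; {D} is a candidate key.
Closure of {C, E} is {A, B, C, D, E, F}, the whole schema; {C, E} is a candidate key.
No proper subset of any of these is a key, and no other minimal superkey exists.

{C, E}, {D}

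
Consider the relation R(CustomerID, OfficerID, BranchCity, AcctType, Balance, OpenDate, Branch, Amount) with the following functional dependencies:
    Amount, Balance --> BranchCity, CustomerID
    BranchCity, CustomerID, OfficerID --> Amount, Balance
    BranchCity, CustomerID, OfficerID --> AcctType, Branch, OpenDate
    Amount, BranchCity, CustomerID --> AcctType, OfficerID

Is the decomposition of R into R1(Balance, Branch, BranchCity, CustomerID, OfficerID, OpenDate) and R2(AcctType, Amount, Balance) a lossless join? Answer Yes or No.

The shared attributes are {Balance} and {Balance}⁺ = {Balance}.
The closure covers neither R1 nor R2 entirely; the join is not lossless.

No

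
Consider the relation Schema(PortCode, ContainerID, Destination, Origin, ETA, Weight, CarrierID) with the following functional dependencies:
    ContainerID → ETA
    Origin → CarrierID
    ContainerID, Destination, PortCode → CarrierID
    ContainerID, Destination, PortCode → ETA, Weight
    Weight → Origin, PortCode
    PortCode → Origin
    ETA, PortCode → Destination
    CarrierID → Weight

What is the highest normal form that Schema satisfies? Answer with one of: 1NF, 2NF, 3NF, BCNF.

1NF

Candidate keys: {CarrierID, ContainerID}, {ContainerID, Origin}, {ContainerID, PortCode}, {ContainerID, Weight}. Prime attributes: {CarrierID, ContainerID, Origin, PortCode, Weight}.
ContainerID → ETA: {ContainerID}⁺ = {ContainerID, ETA}, which is not all of the attributes, so the left side is not a superkey — BCNF is violated.
Because {ETA} is non-prime and the left side of ContainerID → ETA is not a superkey, the relation is not in 3NF.
{ContainerID} is a proper subset of the key {CarrierID, ContainerID}, and {ContainerID}⁺ contains the non-prime attribute {ETA} — a partial dependency, so 2NF is violated.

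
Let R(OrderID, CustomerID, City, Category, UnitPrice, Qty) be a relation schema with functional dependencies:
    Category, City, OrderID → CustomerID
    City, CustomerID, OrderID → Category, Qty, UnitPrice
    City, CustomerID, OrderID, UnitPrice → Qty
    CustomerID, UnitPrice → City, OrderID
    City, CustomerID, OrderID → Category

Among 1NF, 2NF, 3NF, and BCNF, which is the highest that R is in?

Candidate keys: {Category, City, OrderID}, {City, CustomerID, OrderID}, {CustomerID, UnitPrice}. Prime attributes: {Category, City, CustomerID, OrderID, UnitPrice}.
The left-hand side of every FD is a superkey, so BCNF is satisfied.

BCNF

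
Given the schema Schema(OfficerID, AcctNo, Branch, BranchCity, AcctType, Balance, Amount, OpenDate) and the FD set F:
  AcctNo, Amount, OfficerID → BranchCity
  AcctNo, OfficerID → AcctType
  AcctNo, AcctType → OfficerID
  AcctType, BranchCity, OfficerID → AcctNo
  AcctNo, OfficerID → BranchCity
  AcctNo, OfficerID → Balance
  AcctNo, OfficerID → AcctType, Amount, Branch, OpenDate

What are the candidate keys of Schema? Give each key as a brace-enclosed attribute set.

Closure of {AcctNo, AcctType} is {AcctNo, AcctType, Amount, Balance, Branch, BranchCity, OfficerID, OpenDate}, the whole schema; {AcctNo, AcctType} is a candidate key.
Closure of {AcctNo, OfficerID} is {AcctNo, AcctType, Amount, Balance, Branch, BranchCity, OfficerID, OpenDate}, the whole schema; {AcctNo, OfficerID} is a candidate key.
Closure of {AcctType, BranchCity, OfficerID} is {AcctNo, AcctType, Amount, Balance, Branch, BranchCity, OfficerID, OpenDate}, the whole schema; {AcctType, BranchCity, OfficerID} is a candidate key.
These are minimal and exhaustive — every other superkey contains one of them.

{AcctNo, AcctType}, {AcctNo, OfficerID}, {AcctType, BranchCity, OfficerID}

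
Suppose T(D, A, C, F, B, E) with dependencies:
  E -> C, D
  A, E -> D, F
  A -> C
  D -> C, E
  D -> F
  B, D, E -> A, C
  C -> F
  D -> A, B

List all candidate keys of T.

{D}⁺ = {A, B, C, D, E, F} — all of the relation — so {D} is a candidate key.
{E}⁺ = {A, B, C, D, E, F} — all of the relation — so {E} is a candidate key.
Any other superkey properly contains one of these, so there are no further candidate keys.

{D}, {E}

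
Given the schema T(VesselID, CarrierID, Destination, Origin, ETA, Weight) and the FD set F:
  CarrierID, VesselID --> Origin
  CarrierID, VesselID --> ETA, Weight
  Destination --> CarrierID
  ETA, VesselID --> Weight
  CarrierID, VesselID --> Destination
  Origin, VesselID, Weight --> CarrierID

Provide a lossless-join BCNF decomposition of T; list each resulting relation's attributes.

{CarrierID, Destination}; {Destination, ETA, Origin, VesselID}; {ETA, VesselID, Weight}

Candidate keys of the original relation: {CarrierID, VesselID}, {Destination, VesselID}, {ETA, Origin, VesselID}, {Origin, VesselID, Weight}.
In {CarrierID, Destination, ETA, Origin, VesselID, Weight}, {Destination} is not a superkey ({Destination}⁺ restricted to this set is {CarrierID, Destination}), so split on Destination --> CarrierID into {CarrierID, Destination} and {Destination, ETA, Origin, VesselID, Weight}.
{CarrierID, Destination} has no BCNF violation.
In {Destination, ETA, Origin, VesselID, Weight}, {ETA, VesselID} is not a superkey ({ETA, VesselID}⁺ restricted to this set is {ETA, VesselID, Weight}), so split on ETA, VesselID --> Weight into {ETA, VesselID, Weight} and {Destination, ETA, Origin, VesselID}.
{ETA, VesselID, Weight} has no BCNF violation.
{Destination, ETA, Origin, VesselID} has no BCNF violation.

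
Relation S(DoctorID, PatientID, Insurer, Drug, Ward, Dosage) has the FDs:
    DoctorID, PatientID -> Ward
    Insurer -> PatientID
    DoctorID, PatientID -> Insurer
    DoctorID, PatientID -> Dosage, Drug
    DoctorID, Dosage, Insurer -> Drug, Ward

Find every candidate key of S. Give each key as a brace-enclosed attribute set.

{DoctorID} never appears on the right of any FD, so every key must include it.
{DoctorID, Insurer}⁺ = {DoctorID, Dosage, Drug, Insurer, PatientID, Ward}, which is every attribute, so {DoctorID, Insurer} is a candidate key.
{DoctorID, PatientID}⁺ = {DoctorID, Dosage, Drug, Insurer, PatientID, Ward}, which is every attribute, so {DoctorID, PatientID} is a candidate key.
Any other superkey properly contains one of these, so there are no further candidate keys.

{DoctorID, Insurer}, {DoctorID, PatientID}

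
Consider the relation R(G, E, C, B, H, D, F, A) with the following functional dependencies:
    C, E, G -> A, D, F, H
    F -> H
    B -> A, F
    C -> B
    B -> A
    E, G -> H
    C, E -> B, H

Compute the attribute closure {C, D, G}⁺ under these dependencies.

{A, B, C, D, F, G, H}

Start with {C, D, G}.
C -> B applies; add {B} → now {B, C, D, G}.
B -> A applies; add {A} → now {A, B, C, D, G}.
B -> A, F applies; add {F} → now {A, B, C, D, F, G}.
F -> H applies; add {H} → now {A, B, C, D, F, G, H}.
No further FD applies.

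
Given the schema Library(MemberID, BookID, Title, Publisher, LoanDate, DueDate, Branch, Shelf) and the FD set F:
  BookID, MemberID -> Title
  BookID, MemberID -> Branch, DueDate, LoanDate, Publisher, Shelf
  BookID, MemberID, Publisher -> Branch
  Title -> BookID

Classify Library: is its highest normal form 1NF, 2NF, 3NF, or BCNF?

3NF

Candidate keys: {BookID, MemberID}, {MemberID, Title}. Prime attributes: {BookID, MemberID, Title}.
For Title -> BookID we have {Title}⁺ = {BookID, Title}; {Title} is not a superkey, so BCNF fails.
Since {BookID} ⊆ prime attributes and every other non-superkey FD also has a prime right side, the schema is in 3NF.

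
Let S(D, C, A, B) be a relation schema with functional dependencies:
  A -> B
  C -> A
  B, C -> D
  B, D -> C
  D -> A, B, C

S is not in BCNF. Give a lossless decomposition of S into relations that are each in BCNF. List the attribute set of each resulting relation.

Candidate keys of the original relation: {C}, {D}.
Within {A, B, C, D}: {A}⁺ ∩ {A, B, C, D} = {A, B}, not the whole set, so A -> B violates BCNF; decompose into {A, B} and {A, C, D}.
{A, B}: every determinant is a superkey — BCNF.
{A, C, D}: every determinant is a superkey — BCNF.

{A, B}; {A, C, D}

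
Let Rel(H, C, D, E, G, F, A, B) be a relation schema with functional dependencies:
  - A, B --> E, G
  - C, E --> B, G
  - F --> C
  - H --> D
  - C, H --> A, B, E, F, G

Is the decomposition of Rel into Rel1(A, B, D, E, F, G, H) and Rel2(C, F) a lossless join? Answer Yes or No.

Common attributes: {F}; their closure is {C, F}.
This includes all of Rel2, so the common attributes are a superkey of Rel2 — the join is lossless.

Yes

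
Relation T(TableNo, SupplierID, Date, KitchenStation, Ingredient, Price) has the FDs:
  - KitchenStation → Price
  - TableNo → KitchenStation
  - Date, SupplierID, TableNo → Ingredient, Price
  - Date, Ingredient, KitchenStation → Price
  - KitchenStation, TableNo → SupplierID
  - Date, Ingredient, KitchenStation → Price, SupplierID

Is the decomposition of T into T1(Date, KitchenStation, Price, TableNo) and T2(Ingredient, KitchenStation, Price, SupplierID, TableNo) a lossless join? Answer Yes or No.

T1 ∩ T2 = {KitchenStation, Price, TableNo}; its closure under F is {KitchenStation, Price, SupplierID, TableNo}.
T1 ⊄ {KitchenStation, Price, SupplierID, TableNo} and T2 ⊄ {KitchenStation, Price, SupplierID, TableNo}, so the split is lossy.

No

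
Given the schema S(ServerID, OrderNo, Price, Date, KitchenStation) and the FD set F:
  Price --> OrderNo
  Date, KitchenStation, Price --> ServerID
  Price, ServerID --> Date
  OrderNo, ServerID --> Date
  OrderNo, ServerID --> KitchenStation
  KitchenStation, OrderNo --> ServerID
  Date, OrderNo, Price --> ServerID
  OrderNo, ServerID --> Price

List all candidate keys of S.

{Date, Price}⁺ = {Date, KitchenStation, OrderNo, Price, ServerID}, which is every attribute, so {Date, Price} is a candidate key.
{KitchenStation, OrderNo}⁺ = {Date, KitchenStation, OrderNo, Price, ServerID}, which is every attribute, so {KitchenStation, OrderNo} is a candidate key.
{KitchenStation, Price}⁺ = {Date, KitchenStation, OrderNo, Price, ServerID}, which is every attribute, so {KitchenStation, Price} is a candidate key.
{OrderNo, ServerID}⁺ = {Date, KitchenStation, OrderNo, Price, ServerID}, which is every attribute, so {OrderNo, ServerID} is a candidate key.
{Price, ServerID}⁺ = {Date, KitchenStation, OrderNo, Price, ServerID}, which is every attribute, so {Price, ServerID} is a candidate key.
These are minimal and exhaustive — every other superkey contains one of them.

{Date, Price}, {KitchenStation, OrderNo}, {KitchenStation, Price}, {OrderNo, ServerID}, {Price, ServerID}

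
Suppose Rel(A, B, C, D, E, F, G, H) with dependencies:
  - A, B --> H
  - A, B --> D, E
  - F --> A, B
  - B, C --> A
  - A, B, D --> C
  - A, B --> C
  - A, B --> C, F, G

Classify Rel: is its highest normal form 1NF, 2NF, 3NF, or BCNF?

BCNF

Candidate keys: {A, B}, {B, C}, {F}. Prime attributes: {A, B, C, F}.
Every FD has a superkey on the left, so the relation is in BCNF.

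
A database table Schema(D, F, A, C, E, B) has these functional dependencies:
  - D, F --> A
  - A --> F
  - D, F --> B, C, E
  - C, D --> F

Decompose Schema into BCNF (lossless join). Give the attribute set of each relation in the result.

{A, B, C, D, E}; {A, F}

Candidate keys of the original relation: {A, D}, {C, D}, {D, F}.
Within {A, B, C, D, E, F}: {A}⁺ ∩ {A, B, C, D, E, F} = {A, F}, not the whole set, so A --> F violates BCNF; decompose into {A, F} and {A, B, C, D, E}.
{A, F}: every determinant is a superkey — BCNF.
{A, B, C, D, E}: every determinant is a superkey — BCNF.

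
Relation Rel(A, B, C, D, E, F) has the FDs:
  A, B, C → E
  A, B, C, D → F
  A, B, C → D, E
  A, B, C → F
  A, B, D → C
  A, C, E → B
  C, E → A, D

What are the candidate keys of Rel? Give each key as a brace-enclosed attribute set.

{C, E}⁺ = {A, B, C, D, E, F} — all of the relation — so {C, E} is a candidate key.
{A, B, C}⁺ = {A, B, C, D, E, F} — all of the relation — so {A, B, C} is a candidate key.
{A, B, D}⁺ = {A, B, C, D, E, F} — all of the relation — so {A, B, D} is a candidate key.
No proper subset of any of these is a key, and no other minimal superkey exists.

{A, B, C}, {A, B, D}, {C, E}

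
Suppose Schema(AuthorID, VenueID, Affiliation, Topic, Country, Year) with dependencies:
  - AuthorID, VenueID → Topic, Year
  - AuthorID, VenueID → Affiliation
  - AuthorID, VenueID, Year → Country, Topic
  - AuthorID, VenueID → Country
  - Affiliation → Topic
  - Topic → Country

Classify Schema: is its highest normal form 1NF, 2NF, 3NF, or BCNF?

Candidate key: {AuthorID, VenueID}. Prime attributes: {AuthorID, VenueID}.
Affiliation → Topic: {Affiliation}⁺ = {Affiliation, Country, Topic}, which is not all of the attributes, so the left side is not a superkey — BCNF is violated.
Because {Topic} is non-prime and the left side of Affiliation → Topic is not a superkey, the relation is not in 3NF.
Checking every proper subset of each key, none determines a non-prime attribute — 2NF is satisfied.

2NF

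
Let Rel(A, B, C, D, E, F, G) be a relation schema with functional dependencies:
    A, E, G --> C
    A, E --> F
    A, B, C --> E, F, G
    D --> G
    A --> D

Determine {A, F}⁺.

{A, D, F, G}

Start with {A, F}.
A --> D applies; add {D} → now {A, D, F}.
D --> G applies; add {G} → now {A, D, F, G}.
No further FD applies.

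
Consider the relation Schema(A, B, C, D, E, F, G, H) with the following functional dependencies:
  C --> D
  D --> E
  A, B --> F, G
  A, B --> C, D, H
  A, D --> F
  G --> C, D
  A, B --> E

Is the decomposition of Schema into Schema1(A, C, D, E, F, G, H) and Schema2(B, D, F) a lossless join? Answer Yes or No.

No

The shared attributes are {D, F} and {D, F}⁺ = {D, E, F}.
Neither Schema1 nor Schema2 is contained in that closure, so the decomposition is lossy.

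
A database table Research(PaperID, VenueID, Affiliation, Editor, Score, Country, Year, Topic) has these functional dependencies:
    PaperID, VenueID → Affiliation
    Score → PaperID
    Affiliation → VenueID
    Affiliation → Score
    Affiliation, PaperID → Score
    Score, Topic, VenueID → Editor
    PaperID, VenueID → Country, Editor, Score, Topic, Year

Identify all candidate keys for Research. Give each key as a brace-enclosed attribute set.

{Affiliation} is a candidate key since {Affiliation}⁺ = {Affiliation, Country, Editor, PaperID, Score, Topic, VenueID, Year} covers every attribute.
{PaperID, VenueID} is a candidate key since {PaperID, VenueID}⁺ = {Affiliation, Country, Editor, PaperID, Score, Topic, VenueID, Year} covers every attribute.
{Score, VenueID} is a candidate key since {Score, VenueID}⁺ = {Affiliation, Country, Editor, PaperID, Score, Topic, VenueID, Year} covers every attribute.
No proper subset of any of these is a key, and no other minimal superkey exists.

{Affiliation}, {PaperID, VenueID}, {Score, VenueID}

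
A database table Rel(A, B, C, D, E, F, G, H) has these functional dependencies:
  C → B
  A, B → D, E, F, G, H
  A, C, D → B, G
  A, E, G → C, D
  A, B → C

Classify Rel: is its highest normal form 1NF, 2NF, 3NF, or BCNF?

Candidate keys: {A, B}, {A, C}, {A, E, G}. Prime attributes: {A, B, C, E, G}.
For C → B we have {C}⁺ = {B, C}; {C} is not a superkey, so BCNF fails.
But every attribute on its right side ({B}) is prime, and the same holds for every other non-superkey FD, so 3NF still holds.

3NF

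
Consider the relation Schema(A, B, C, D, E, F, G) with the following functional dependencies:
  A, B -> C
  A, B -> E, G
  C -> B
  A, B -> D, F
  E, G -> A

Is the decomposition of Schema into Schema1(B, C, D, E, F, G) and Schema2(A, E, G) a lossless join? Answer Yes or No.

The shared attributes are {E, G} and {E, G}⁺ = {A, E, G}.
This includes all of Schema2, so the common attributes are a superkey of Schema2 — the join is lossless.

Yes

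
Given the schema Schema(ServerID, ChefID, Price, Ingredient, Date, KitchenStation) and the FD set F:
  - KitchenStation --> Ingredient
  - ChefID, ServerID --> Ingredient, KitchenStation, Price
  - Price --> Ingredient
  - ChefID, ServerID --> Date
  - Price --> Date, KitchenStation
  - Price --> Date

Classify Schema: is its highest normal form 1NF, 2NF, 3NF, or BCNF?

Candidate key: {ChefID, ServerID}. Prime attributes: {ChefID, ServerID}.
KitchenStation --> Ingredient breaks BCNF: {KitchenStation}⁺ = {Ingredient, KitchenStation}, so {KitchenStation} is not a superkey.
KitchenStation --> Ingredient has non-prime {Ingredient} on the right and a non-superkey on the left, so 3NF fails.
No non-prime attribute depends on a proper subset of any candidate key, so 2NF holds.

2NF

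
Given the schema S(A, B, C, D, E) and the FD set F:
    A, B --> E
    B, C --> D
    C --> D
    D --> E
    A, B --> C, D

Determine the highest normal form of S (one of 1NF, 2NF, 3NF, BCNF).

Candidate key: {A, B}. Prime attributes: {A, B}.
B, C --> D: {B, C}⁺ = {B, C, D, E}, which is not all of the attributes, so the left side is not a superkey — BCNF is violated.
Because {D} is non-prime and the left side of B, C --> D is not a superkey, the relation is not in 3NF.
Checking every proper subset of each key, none determines a non-prime attribute — 2NF is satisfied.

2NF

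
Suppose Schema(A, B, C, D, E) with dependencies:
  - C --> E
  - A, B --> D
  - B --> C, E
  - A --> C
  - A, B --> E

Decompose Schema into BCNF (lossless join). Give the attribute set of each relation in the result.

Candidate key of the original relation: {A, B}.
Within {A, B, C, D, E}: {C}⁺ ∩ {A, B, C, D, E} = {C, E}, not the whole set, so C --> E violates BCNF; decompose into {C, E} and {A, B, C, D}.
{C, E} has no BCNF violation.
Within {A, B, C, D}: {B}⁺ ∩ {A, B, C, D} = {B, C}, not the whole set, so B --> C violates BCNF; decompose into {B, C} and {A, B, D}.
{B, C} has no BCNF violation.
{A, B, D} has no BCNF violation.

{A, B, D}; {B, C}; {C, E}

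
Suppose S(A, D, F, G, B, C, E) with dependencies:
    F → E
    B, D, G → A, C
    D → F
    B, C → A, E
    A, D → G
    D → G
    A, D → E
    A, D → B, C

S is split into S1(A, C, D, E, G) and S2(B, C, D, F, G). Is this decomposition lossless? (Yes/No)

No

S1 ∩ S2 = {C, D, G}; its closure under F is {C, D, E, F, G}.
S1 ⊄ {C, D, E, F, G} and S2 ⊄ {C, D, E, F, G}, so the split is lossy.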